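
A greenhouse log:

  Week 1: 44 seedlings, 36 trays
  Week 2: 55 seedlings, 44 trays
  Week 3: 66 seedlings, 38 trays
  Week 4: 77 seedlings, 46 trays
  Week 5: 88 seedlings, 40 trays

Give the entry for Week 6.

99 seedlings, 48 trays

Seedlings: +11 each step, so 44, 55, 66, 77, 88 → 99.
For the trays, alternating steps +8, −6, +8, −6, …: 36, 44, 38, 46, 40 → 48.
So the next row is 99 seedlings, 48 trays.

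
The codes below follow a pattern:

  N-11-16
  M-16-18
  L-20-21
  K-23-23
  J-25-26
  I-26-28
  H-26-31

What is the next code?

Letter goes N, M, L, K, J, I, H → G (letters move back 1 place in the alphabet).
Second component: differences are 5, 4, 3, … (decreasing by 1 each time); 11, 16, 20, 23, 25, 26, 26 → 25.
For the third component, alternating steps +2, +3, +2, +3, …: 16, 18, 21, 23, 26, 28, 31 → 33.
Putting it together: G-25-33.

G-25-33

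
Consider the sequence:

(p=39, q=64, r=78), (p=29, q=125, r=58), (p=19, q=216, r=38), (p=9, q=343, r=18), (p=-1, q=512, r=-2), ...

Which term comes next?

P: 39, 29, 19, 9, -1 → -11 (−10 each step).
For the q, perfect cubes: 4³, 5³, 6³, …: 64, 125, 216, 343, 512 → 729.
R — always 2 × the p: 78, 58, 38, 18, -2 → -22.
Putting it together: (p=-11, q=729, r=-22).

(p=-11, q=729, r=-22)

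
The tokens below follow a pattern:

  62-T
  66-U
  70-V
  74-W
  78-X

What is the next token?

First component goes 62, 66, 70, 74, 78 → 82 (+4 each step).
Letter goes T, U, V, W, X → Y (letters move forward 1 place in the alphabet).
Combining the parts gives 82-Y.

82-Y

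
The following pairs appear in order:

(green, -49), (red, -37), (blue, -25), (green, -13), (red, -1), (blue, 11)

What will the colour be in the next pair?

green

Colour: repeats green → red → blue, so green, red, blue, green, red, blue → green.
Second entry: -49, -37, -25, -13, -1, 11 → 23 (+12 each step).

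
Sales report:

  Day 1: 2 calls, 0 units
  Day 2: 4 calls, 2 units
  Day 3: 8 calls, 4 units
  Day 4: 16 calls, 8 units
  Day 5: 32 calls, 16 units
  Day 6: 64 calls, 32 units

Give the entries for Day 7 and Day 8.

128 calls, 64 units; 256 calls, 128 units

Calls goes 2, 4, 8, 16, 32, 64 → 128 → 256 (×2 each step).
Units goes 0, 2, 4, 8, 16, 32 → 64 → 128 (always the previous value of the calls).
Putting the parts together: 128 calls, 64 units and then 256 calls, 128 units.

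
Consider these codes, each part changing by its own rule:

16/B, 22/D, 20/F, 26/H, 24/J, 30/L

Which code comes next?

First component goes 16, 22, 20, 26, 24, 30 → 28 (alternating steps +6, −2, +6, −2, …).
Letter: B, D, F, H, J, L → N (letters move forward 2 places in the alphabet).
Putting it together: 28/N.

28/N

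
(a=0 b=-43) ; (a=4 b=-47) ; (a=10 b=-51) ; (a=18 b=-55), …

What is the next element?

A: 0, 4, 10, 18 → 28 (differences are 4, 6, 8, … (increasing by 2 each time)).
For the b, −4 each step: -43, -47, -51, -55 → -59.
Combining the parts gives (a=28 b=-59).

(a=28 b=-59)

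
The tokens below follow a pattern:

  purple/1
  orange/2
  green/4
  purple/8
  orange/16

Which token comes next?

Colour goes purple, orange, green, purple, orange → green (repeats purple → orange → green).
For the second component, ×2 each step: 1, 2, 4, 8, 16 → 32.
Putting it together: green/32.

green/32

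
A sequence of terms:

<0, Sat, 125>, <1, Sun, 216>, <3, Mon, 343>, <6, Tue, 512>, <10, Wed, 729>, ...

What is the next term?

<15, Thu, 1000>

First value: differences are 1, 2, 3, … (increasing by 1 each time), so 0, 1, 3, 6, 10 → 15.
Day: runs through the weekdays Mon→Sun, so Sat, Sun, Mon, Tue, Wed → Thu.
Third value: 125, 216, 343, 512, 729 → 1000 (perfect cubes: 5³, 6³, 7³, …).
So the next term is <15, Thu, 1000>.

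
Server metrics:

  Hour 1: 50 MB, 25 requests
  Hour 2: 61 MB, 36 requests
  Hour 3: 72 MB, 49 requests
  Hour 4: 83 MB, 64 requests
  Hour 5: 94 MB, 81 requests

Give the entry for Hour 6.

For the MB, +11 each step: 50, 61, 72, 83, 94 → 105.
Requests goes 25, 36, 49, 64, 81 → 100 (perfect squares: 5², 6², 7², …).
So the next line is 105 MB, 100 requests.

105 MB, 100 requests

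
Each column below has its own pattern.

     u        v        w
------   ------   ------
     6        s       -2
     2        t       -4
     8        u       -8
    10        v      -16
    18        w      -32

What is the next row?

Column u — each term is the sum of the two before it: 6, 2, 8, 10, 18 → 28.
Column v: letters move forward 1 place in the alphabet, so s, t, u, v, w → x.
For the column w, ×2 each step: -2, -4, -8, -16, -32 → -64.
Putting it together: 28  x  -64.

28  x  -64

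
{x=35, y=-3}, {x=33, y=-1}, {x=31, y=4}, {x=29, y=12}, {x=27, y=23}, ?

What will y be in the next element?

For the y, differences are 2, 5, 8, … (increasing by 3 each time): -3, -1, 4, 12, 23 → 37.

37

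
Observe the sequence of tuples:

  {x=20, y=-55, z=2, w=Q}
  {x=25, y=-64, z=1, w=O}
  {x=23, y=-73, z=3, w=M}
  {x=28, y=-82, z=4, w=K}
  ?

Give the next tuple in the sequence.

{x=26, y=-91, z=7, w=I}

X goes 20, 25, 23, 28 → 26 (alternating steps +5, −2, +5, −2, …).
Y: -55, -64, -73, -82 → -91 (−9 each step).
Z — each term is the sum of the two before it: 2, 1, 3, 4 → 7.
W — letters move back 2 places in the alphabet: Q, O, M, K → I.
So the next tuple is {x=26, y=-91, z=7, w=I}.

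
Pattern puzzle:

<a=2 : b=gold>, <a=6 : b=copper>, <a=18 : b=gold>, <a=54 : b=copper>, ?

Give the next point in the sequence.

A: 2, 6, 18, 54 → 162 (×3 each step).
B: alternates gold ↔ copper, so gold, copper, gold, copper → gold.
So the next point is <a=162 : b=gold>.

<a=162 : b=gold>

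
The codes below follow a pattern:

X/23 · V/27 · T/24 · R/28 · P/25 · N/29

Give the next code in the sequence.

Letter: letters move back 2 places in the alphabet, so X, V, T, R, P, N → L.
For the second component, alternating steps +4, −3, +4, −3, …: 23, 27, 24, 28, 25, 29 → 26.
Putting it together: L/26.

L/26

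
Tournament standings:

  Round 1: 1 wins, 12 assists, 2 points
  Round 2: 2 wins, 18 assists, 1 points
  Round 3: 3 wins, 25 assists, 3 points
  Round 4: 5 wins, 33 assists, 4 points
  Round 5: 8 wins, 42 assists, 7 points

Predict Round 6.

13 wins, 52 assists, 11 points

Wins — each term is the sum of the two before it: 1, 2, 3, 5, 8 → 13.
For the assists, differences are 6, 7, 8, … (increasing by 1 each time): 12, 18, 25, 33, 42 → 52.
Points: each term is the sum of the two before it; 2, 1, 3, 4, 7 → 11.
Combining the parts gives 13 wins, 52 assists, 11 points.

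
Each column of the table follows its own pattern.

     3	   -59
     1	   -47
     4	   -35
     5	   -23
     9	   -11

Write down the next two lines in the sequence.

14  1; 23  13

First component goes 3, 1, 4, 5, 9 → 14 → 23 (each term is the sum of the two before it).
For the second component, +12 each step: -59, -47, -35, -23, -11 → 1 → 13.
Putting the parts together: 14  1 and then 23  13.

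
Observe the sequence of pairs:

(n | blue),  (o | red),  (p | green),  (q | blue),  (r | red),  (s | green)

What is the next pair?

(t | blue)

For the letter, letters move forward 1 place in the alphabet: n, o, p, q, r, s → t.
Colour: repeats blue → red → green; blue, red, green, blue, red, green → blue.
Putting it together: (t | blue).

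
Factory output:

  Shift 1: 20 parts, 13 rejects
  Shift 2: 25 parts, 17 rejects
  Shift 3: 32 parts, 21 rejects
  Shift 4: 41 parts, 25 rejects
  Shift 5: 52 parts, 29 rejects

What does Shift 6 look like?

65 parts, 33 rejects

Parts goes 20, 25, 32, 41, 52 → 65 (differences are 5, 7, 9, … (increasing by 2 each time)).
Rejects — +4 each step: 13, 17, 21, 25, 29 → 33.
Combining the parts gives 65 parts, 33 rejects.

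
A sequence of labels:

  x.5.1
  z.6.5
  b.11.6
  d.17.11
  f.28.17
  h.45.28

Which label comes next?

j.73.45

Letter: x, z, b, d, f, h → j (letters move forward 2 places in the alphabet, wrapping Z→A).
Second component: each term is the sum of the two before it; 5, 6, 11, 17, 28, 45 → 73.
Third component: each term is the sum of the two before it; 1, 5, 6, 11, 17, 28 → 45.
Putting it together: j.73.45.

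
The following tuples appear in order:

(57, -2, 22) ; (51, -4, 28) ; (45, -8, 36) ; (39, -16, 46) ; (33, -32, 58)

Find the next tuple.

First value: −6 each step, so 57, 51, 45, 39, 33 → 27.
Second value: ×2 each step, so -2, -4, -8, -16, -32 → -64.
For the third value, differences are 6, 8, 10, … (increasing by 2 each time): 22, 28, 36, 46, 58 → 72.
Putting it together: (27, -64, 72).

(27, -64, 72)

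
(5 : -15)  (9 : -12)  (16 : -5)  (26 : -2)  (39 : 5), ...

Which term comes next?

(55 : 8)

First coordinate goes 5, 9, 16, 26, 39 → 55 (differences are 4, 7, 10, … (increasing by 3 each time)).
Second coordinate: alternating steps +3, +7, +3, +7, …; -15, -12, -5, -2, 5 → 8.
So the next term is (55 : 8).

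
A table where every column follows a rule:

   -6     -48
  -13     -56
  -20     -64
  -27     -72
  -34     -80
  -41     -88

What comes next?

-48  -96

First component: −7 each step, so -6, -13, -20, -27, -34, -41 → -48.
For the second component, −8 each step: -48, -56, -64, -72, -80, -88 → -96.
Putting it together: -48  -96.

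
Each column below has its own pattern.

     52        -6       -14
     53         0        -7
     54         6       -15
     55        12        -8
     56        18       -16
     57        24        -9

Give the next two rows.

58  30  -17; 59  36  -10

First component goes 52, 53, 54, 55, 56, 57 → 58 → 59 (+1 each step).
Second component: +6 each step, so -6, 0, 6, 12, 18, 24 → 30 → 36.
Third component: -14, -7, -15, -8, -16, -9 → -17 → -10 (alternating steps +7, −8, +7, −8, …).
Putting the parts together: 58  30  -17 and then 59  36  -10.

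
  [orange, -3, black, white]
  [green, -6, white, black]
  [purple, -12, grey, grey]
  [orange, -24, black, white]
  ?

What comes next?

Colour goes orange, green, purple, orange → green (repeats orange → green → purple).
Second part goes -3, -6, -12, -24 → -48 (×2 each step).
First shade — repeats black → white → grey: black, white, grey, black → white.
For the second shade, repeats white → black → grey: white, black, grey, white → black.
Putting it together: [green, -48, white, black].

[green, -48, white, black]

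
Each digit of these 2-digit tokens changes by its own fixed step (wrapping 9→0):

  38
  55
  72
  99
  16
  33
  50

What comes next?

77

First digit goes 3, 5, 7, 9, 1, 3, 5 → 7 (+2 each step, mod 10).
Second digit goes 8, 5, 2, 9, 6, 3, 0 → 7 (−3 each step, mod 10).
Combining the parts gives 77.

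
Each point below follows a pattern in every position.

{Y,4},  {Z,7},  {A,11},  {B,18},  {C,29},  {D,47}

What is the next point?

For the letter, letters move forward 1 place in the alphabet, wrapping Z→A: Y, Z, A, B, C, D → E.
Second part: each term is the sum of the two before it; 4, 7, 11, 18, 29, 47 → 76.
Putting it together: {E,76}.

{E,76}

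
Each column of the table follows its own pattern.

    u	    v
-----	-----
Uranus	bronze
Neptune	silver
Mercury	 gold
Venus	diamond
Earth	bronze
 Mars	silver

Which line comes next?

Column u: runs through the planets Mercury→Neptune; Uranus, Neptune, Mercury, Venus, Earth, Mars → Jupiter.
Column v: repeats bronze → silver → gold → diamond; bronze, silver, gold, diamond, bronze, silver → gold.
Putting it together: Jupiter  gold.

Jupiter  gold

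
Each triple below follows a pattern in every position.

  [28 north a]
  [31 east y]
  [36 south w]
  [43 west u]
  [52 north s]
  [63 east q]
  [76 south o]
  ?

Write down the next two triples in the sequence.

First entry: differences are 3, 5, 7, … (increasing by 2 each time), so 28, 31, 36, 43, 52, 63, 76 → 91 → 108.
For the direction, repeats north → east → south → west: north, east, south, west, north, east, south → west → north.
Letter: letters move back 2 places in the alphabet, wrapping A→Z; a, y, w, u, s, q, o → m → k.
So the next two triples are [91 west m] and [108 north k].

[91 west m], [108 north k]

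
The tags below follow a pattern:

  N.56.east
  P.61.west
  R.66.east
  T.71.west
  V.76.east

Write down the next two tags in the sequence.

Letter: N, P, R, T, V → X → Z (letters move forward 2 places in the alphabet).
Second component: 56, 61, 66, 71, 76 → 81 → 86 (+5 each step).
Direction: east, west, east, west, east → west → east (alternates east ↔ west).
Putting the parts together: X.81.west and then Z.86.east.

X.81.west then Z.86.east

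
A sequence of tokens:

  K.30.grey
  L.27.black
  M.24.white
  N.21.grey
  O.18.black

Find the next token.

P.15.white

Letter — letters move forward 1 place in the alphabet: K, L, M, N, O → P.
Second component — −3 each step: 30, 27, 24, 21, 18 → 15.
Shade — repeats grey → black → white: grey, black, white, grey, black → white.
So the next token is P.15.white.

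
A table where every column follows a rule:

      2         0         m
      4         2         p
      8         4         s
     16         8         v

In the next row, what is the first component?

32

First component — ×2 each step: 2, 4, 8, 16 → 32.
Second component: 0, 2, 4, 8 → 16 (always the previous value of the first component).
Letter goes m, p, s, v → y (letters move forward 3 places in the alphabet).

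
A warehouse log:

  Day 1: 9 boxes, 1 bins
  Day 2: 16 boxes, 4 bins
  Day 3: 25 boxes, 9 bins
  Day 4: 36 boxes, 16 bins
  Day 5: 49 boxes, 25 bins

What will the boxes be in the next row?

64

For the boxes, perfect squares: 3², 4², 5², …: 9, 16, 25, 36, 49 → 64.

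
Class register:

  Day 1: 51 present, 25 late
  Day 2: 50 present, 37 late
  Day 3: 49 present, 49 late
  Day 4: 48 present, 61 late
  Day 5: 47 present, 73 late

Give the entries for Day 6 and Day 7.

Present — −1 each step: 51, 50, 49, 48, 47 → 46 → 45.
Late goes 25, 37, 49, 61, 73 → 85 → 97 (+12 each step).
Putting the parts together: 46 present, 85 late and then 45 present, 97 late.

46 present, 85 late; 45 present, 97 late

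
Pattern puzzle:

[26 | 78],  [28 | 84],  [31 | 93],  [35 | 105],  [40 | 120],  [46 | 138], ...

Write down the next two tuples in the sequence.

[53 | 159], [61 | 183]

First slot: differences are 2, 3, 4, … (increasing by 1 each time); 26, 28, 31, 35, 40, 46 → 53 → 61.
Second slot — always 3 × the first slot: 78, 84, 93, 105, 120, 138 → 159 → 183.
Putting the parts together: [53 | 159] and then [61 | 183].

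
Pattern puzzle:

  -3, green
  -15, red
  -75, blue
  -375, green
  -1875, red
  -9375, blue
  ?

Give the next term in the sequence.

First coordinate: ×5 each step; -3, -15, -75, -375, -1875, -9375 → -46875.
Colour: repeats green → red → blue, so green, red, blue, green, red, blue → green.
Combining the parts gives -46875, green.

-46875, green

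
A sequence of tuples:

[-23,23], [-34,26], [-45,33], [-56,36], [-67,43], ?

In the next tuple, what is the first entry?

-78

First entry — −11 each step: -23, -34, -45, -56, -67 → -78.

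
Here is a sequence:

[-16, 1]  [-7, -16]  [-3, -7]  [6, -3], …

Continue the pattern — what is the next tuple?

First part: alternating steps +9, +4, +9, +4, …, so -16, -7, -3, 6 → 10.
Second part — always the previous value of the first part: 1, -16, -7, -3 → 6.
Combining the parts gives [10, 6].

[10, 6]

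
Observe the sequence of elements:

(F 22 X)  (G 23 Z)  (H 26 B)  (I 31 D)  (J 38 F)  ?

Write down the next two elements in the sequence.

(K 47 H), (L 58 J)

First letter: letters move forward 1 place in the alphabet; F, G, H, I, J → K → L.
Second component: differences are 1, 3, 5, … (increasing by 2 each time), so 22, 23, 26, 31, 38 → 47 → 58.
Second letter: letters move forward 2 places in the alphabet, wrapping Z→A, so X, Z, B, D, F → H → J.
Putting the parts together: (K 47 H) and then (L 58 J).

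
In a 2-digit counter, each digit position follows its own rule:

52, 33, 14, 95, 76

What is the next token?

57

First digit: 5, 3, 1, 9, 7 → 5 (−2 each step, mod 10).
Second digit goes 2, 3, 4, 5, 6 → 7 (+1 each step, mod 10).
So the next token is 57.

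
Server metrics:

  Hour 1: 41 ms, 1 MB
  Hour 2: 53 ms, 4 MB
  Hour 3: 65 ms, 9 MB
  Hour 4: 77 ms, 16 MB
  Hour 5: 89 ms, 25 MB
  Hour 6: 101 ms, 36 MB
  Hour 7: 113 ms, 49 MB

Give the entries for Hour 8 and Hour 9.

125 ms, 64 MB; 137 ms, 81 MB

Ms: +12 each step, so 41, 53, 65, 77, 89, 101, 113 → 125 → 137.
For the MB, perfect squares: 1², 2², 3², …: 1, 4, 9, 16, 25, 36, 49 → 64 → 81.
Putting the parts together: 125 ms, 64 MB and then 137 ms, 81 MB.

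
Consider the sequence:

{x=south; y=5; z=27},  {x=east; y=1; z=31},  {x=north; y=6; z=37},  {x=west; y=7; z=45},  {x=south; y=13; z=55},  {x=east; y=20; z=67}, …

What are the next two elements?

X: repeats south → east → north → west; south, east, north, west, south, east → north → west.
Y: 5, 1, 6, 7, 13, 20 → 33 → 53 (each term is the sum of the two before it).
Z goes 27, 31, 37, 45, 55, 67 → 81 → 97 (differences are 4, 6, 8, … (increasing by 2 each time)).
So the next two elements are {x=north; y=33; z=81} and {x=west; y=53; z=97}.

{x=north; y=33; z=81}, {x=west; y=53; z=97}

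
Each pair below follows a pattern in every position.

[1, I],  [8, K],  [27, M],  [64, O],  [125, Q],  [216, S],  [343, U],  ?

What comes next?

First value goes 1, 8, 27, 64, 125, 216, 343 → 512 (perfect cubes: 1³, 2³, 3³, …).
For the letter, letters move forward 2 places in the alphabet: I, K, M, O, Q, S, U → W.
Putting it together: [512, W].

[512, W]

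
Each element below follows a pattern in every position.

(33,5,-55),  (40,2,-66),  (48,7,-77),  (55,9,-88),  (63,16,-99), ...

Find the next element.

(70,25,-110)

First coordinate: alternating steps +7, +8, +7, +8, …, so 33, 40, 48, 55, 63 → 70.
Second coordinate: 5, 2, 7, 9, 16 → 25 (each term is the sum of the two before it).
Third coordinate: −11 each step, so -55, -66, -77, -88, -99 → -110.
Combining the parts gives (70,25,-110).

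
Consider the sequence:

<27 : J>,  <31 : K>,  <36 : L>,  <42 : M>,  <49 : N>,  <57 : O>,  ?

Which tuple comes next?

<66 : P>

For the first component, differences are 4, 5, 6, … (increasing by 1 each time): 27, 31, 36, 42, 49, 57 → 66.
For the letter, letters move forward 1 place in the alphabet: J, K, L, M, N, O → P.
So the next tuple is <66 : P>.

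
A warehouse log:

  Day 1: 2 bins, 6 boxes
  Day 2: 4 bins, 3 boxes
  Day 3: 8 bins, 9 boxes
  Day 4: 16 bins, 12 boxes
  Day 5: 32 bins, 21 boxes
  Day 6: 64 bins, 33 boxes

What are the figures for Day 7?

128 bins, 54 boxes

For the bins, ×2 each step: 2, 4, 8, 16, 32, 64 → 128.
Boxes — each term is the sum of the two before it: 6, 3, 9, 12, 21, 33 → 54.
So the next row is 128 bins, 54 boxes.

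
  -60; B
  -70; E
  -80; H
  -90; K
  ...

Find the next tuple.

First coordinate: -60, -70, -80, -90 → -100 (−10 each step).
Letter — letters move forward 3 places in the alphabet: B, E, H, K → N.
Putting it together: -100; N.

-100; N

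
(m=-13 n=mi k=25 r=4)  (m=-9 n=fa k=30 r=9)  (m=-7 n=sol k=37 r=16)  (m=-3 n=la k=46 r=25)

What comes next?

(m=-1 n=ti k=57 r=36)

M goes -13, -9, -7, -3 → -1 (alternating steps +4, +2, +4, +2, …).
N: mi, fa, sol, la → ti (runs through the solfège scale do→ti).
K goes 25, 30, 37, 46 → 57 (differences are 5, 7, 9, … (increasing by 2 each time)).
For the r, perfect squares: 2², 3², 4², …: 4, 9, 16, 25 → 36.
Putting it together: (m=-1 n=ti k=57 r=36).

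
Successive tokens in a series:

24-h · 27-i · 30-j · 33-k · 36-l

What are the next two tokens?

39-m, 42-n

First component goes 24, 27, 30, 33, 36 → 39 → 42 (+3 each step).
Letter: letters move forward 1 place in the alphabet; h, i, j, k, l → m → n.
So the next two tokens are 39-m and 42-n.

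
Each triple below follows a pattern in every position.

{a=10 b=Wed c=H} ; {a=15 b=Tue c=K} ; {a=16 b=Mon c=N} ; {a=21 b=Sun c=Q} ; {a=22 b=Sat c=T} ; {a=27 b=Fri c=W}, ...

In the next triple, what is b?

A: 10, 15, 16, 21, 22, 27 → 28 (alternating steps +5, +1, +5, +1, …).
B: runs backward through the weekdays Mon→Sun, so Wed, Tue, Mon, Sun, Sat, Fri → Thu.
C goes H, K, N, Q, T, W → Z (letters move forward 3 places in the alphabet).

Thu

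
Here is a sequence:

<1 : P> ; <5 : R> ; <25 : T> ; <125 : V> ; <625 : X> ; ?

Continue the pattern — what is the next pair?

<3125 : Z>

First slot: ×5 each step, so 1, 5, 25, 125, 625 → 3125.
Letter: letters move forward 2 places in the alphabet, so P, R, T, V, X → Z.
Combining the parts gives <3125 : Z>.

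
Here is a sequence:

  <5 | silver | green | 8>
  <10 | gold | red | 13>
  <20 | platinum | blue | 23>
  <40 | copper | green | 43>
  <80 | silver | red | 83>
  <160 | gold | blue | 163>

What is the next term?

<320 | platinum | green | 323>

First value goes 5, 10, 20, 40, 80, 160 → 320 (×2 each step).
Metal goes silver, gold, platinum, copper, silver, gold → platinum (repeats silver → gold → platinum → copper).
Colour: repeats green → red → blue; green, red, blue, green, red, blue → green.
For the fourth value, always 3 more than the first value: 8, 13, 23, 43, 83, 163 → 323.
Putting it together: <320 | platinum | green | 323>.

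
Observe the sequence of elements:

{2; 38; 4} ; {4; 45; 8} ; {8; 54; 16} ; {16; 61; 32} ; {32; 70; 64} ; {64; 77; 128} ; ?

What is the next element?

First entry — ×2 each step: 2, 4, 8, 16, 32, 64 → 128.
Second entry goes 38, 45, 54, 61, 70, 77 → 86 (alternating steps +7, +9, +7, +9, …).
Third entry: always 2 × the first entry; 4, 8, 16, 32, 64, 128 → 256.
Combining the parts gives {128; 86; 256}.

{128; 86; 256}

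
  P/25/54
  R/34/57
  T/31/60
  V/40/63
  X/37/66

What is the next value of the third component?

Third component: +3 each step; 54, 57, 60, 63, 66 → 69.

69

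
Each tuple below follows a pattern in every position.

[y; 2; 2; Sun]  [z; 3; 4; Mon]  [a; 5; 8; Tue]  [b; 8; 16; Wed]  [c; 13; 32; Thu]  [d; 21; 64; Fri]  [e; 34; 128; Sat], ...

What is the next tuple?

[f; 55; 256; Sun]

For the letter, letters move forward 1 place in the alphabet, wrapping Z→A: y, z, a, b, c, d, e → f.
Second part — each term is the sum of the two before it: 2, 3, 5, 8, 13, 21, 34 → 55.
Third part: ×2 each step, so 2, 4, 8, 16, 32, 64, 128 → 256.
For the day, runs through the weekdays Mon→Sun: Sun, Mon, Tue, Wed, Thu, Fri, Sat → Sun.
Putting it together: [f; 55; 256; Sun].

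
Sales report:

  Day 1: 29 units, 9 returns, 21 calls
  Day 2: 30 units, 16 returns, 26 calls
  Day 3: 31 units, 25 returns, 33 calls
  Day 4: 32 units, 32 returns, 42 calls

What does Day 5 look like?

For the units, +1 each step: 29, 30, 31, 32 → 33.
For the returns, alternating steps +7, +9, +7, +9, …: 9, 16, 25, 32 → 41.
Calls goes 21, 26, 33, 42 → 53 (differences are 5, 7, 9, … (increasing by 2 each time)).
Combining the parts gives 33 units, 41 returns, 53 calls.

33 units, 41 returns, 53 calls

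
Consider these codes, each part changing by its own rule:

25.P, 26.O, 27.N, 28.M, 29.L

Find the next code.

First component goes 25, 26, 27, 28, 29 → 30 (+1 each step).
Letter: P, O, N, M, L → K (letters move back 1 place in the alphabet).
Putting it together: 30.K.

30.K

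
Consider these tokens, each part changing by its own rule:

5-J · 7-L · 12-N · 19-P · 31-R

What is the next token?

First component goes 5, 7, 12, 19, 31 → 50 (each term is the sum of the two before it).
Letter: J, L, N, P, R → T (letters move forward 2 places in the alphabet).
Combining the parts gives 50-T.

50-T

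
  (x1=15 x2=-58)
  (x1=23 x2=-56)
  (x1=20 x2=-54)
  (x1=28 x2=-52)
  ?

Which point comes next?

X1: alternating steps +8, −3, +8, −3, …, so 15, 23, 20, 28 → 25.
For the x2, +2 each step: -58, -56, -54, -52 → -50.
Putting it together: (x1=25 x2=-50).

(x1=25 x2=-50)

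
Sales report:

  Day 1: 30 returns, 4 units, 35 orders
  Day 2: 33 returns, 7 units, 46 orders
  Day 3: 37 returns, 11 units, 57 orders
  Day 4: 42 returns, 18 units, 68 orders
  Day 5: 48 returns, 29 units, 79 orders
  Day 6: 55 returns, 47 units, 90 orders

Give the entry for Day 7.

63 returns, 76 units, 101 orders

Returns goes 30, 33, 37, 42, 48, 55 → 63 (differences are 3, 4, 5, … (increasing by 1 each time)).
Units: each term is the sum of the two before it, so 4, 7, 11, 18, 29, 47 → 76.
Orders: +11 each step; 35, 46, 57, 68, 79, 90 → 101.
So the next row is 63 returns, 76 units, 101 orders.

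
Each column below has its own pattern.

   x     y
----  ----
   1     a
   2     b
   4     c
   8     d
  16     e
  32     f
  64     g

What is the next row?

128  h

Column x: 1, 2, 4, 8, 16, 32, 64 → 128 (×2 each step).
Column y: a, b, c, d, e, f, g → h (letters move forward 1 place in the alphabet).
So the next row is 128  h.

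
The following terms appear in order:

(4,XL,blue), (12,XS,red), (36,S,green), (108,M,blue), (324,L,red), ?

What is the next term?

First entry — ×3 each step: 4, 12, 36, 108, 324 → 972.
Size — runs through clothing sizes XS→XL: XL, XS, S, M, L → XL.
For the colour, repeats blue → red → green: blue, red, green, blue, red → green.
Combining the parts gives (972,XL,green).

(972,XL,green)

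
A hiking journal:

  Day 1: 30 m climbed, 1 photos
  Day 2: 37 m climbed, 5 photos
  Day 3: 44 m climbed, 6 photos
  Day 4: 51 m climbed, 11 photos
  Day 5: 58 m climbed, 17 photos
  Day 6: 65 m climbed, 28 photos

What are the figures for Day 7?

72 m climbed, 45 photos

M climbed: 30, 37, 44, 51, 58, 65 → 72 (+7 each step).
Photos goes 1, 5, 6, 11, 17, 28 → 45 (each term is the sum of the two before it).
Putting it together: 72 m climbed, 45 photos.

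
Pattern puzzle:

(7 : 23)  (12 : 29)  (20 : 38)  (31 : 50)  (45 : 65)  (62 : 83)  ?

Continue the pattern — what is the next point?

(82 : 104)

For the first slot, differences are 5, 8, 11, … (increasing by 3 each time): 7, 12, 20, 31, 45, 62 → 82.
Second slot — differences are 6, 9, 12, … (increasing by 3 each time): 23, 29, 38, 50, 65, 83 → 104.
Combining the parts gives (82 : 104).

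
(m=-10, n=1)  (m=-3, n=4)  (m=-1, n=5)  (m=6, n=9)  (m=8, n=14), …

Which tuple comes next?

For the m, alternating steps +7, +2, +7, +2, …: -10, -3, -1, 6, 8 → 15.
N: each term is the sum of the two before it, so 1, 4, 5, 9, 14 → 23.
Combining the parts gives (m=15, n=23).

(m=15, n=23)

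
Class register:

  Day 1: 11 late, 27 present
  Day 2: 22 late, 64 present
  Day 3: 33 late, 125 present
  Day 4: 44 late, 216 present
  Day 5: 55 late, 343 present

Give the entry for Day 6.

66 late, 512 present

Late: +11 each step, so 11, 22, 33, 44, 55 → 66.
Present — perfect cubes: 3³, 4³, 5³, …: 27, 64, 125, 216, 343 → 512.
So the next row is 66 late, 512 present.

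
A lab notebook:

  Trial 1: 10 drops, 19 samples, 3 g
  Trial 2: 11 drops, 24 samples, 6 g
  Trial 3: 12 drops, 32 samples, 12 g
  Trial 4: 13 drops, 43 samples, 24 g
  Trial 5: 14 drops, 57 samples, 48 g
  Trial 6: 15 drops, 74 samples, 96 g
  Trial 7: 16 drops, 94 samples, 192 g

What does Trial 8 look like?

Drops: +1 each step; 10, 11, 12, 13, 14, 15, 16 → 17.
Samples — differences are 5, 8, 11, … (increasing by 3 each time): 19, 24, 32, 43, 57, 74, 94 → 117.
G: 3, 6, 12, 24, 48, 96, 192 → 384 (×2 each step).
So the next line is 17 drops, 117 samples, 384 g.

17 drops, 117 samples, 384 g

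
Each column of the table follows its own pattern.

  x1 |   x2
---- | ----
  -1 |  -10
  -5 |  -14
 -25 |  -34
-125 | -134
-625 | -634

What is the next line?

Column x1: -1, -5, -25, -125, -625 → -3125 (×5 each step).
Column x2: always 9 less than the column x1; -10, -14, -34, -134, -634 → -3134.
So the next line is -3125  -3134.

-3125  -3134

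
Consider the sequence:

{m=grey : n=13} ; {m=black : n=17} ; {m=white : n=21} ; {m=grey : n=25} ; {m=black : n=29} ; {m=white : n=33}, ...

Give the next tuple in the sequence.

M — repeats grey → black → white: grey, black, white, grey, black, white → grey.
N: 13, 17, 21, 25, 29, 33 → 37 (+4 each step).
Putting it together: {m=grey : n=37}.

{m=grey : n=37}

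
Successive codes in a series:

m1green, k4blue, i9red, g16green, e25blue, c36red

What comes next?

Letter: m, k, i, g, e, c → a (letters move back 2 places in the alphabet).
Second component: perfect squares: 1², 2², 3², …, so 1, 4, 9, 16, 25, 36 → 49.
Colour: green, blue, red, green, blue, red → green (repeats green → blue → red).
Combining the parts gives a49green.

a49green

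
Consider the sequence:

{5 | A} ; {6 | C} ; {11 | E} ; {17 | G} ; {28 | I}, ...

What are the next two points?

{45 | K}, {73 | M}

First value: each term is the sum of the two before it, so 5, 6, 11, 17, 28 → 45 → 73.
Letter goes A, C, E, G, I → K → M (letters move forward 2 places in the alphabet).
Putting the parts together: {45 | K} and then {73 | M}.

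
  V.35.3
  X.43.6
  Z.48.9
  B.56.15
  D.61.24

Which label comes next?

F.69.39

Letter goes V, X, Z, B, D → F (letters move forward 2 places in the alphabet, wrapping Z→A).
Second component: alternating steps +8, +5, +8, +5, …, so 35, 43, 48, 56, 61 → 69.
For the third component, each term is the sum of the two before it: 3, 6, 9, 15, 24 → 39.
Combining the parts gives F.69.39.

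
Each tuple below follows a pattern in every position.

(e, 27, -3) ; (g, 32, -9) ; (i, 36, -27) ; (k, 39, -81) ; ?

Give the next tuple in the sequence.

(m, 41, -243)

Letter goes e, g, i, k → m (letters move forward 2 places in the alphabet).
Second entry goes 27, 32, 36, 39 → 41 (differences are 5, 4, 3, … (decreasing by 1 each time)).
Third entry: ×3 each step, so -3, -9, -27, -81 → -243.
So the next tuple is (m, 41, -243).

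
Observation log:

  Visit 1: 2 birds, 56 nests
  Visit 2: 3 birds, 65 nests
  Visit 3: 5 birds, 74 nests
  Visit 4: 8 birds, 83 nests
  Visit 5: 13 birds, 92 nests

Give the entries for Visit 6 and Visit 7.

Birds: 2, 3, 5, 8, 13 → 21 → 34 (each term is the sum of the two before it).
Nests goes 56, 65, 74, 83, 92 → 101 → 110 (+9 each step).
Putting the parts together: 21 birds, 101 nests and then 34 birds, 110 nests.

21 birds, 101 nests; 34 birds, 110 nests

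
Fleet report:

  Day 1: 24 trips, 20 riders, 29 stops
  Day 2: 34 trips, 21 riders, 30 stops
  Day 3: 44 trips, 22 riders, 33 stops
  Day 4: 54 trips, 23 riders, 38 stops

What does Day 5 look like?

Trips goes 24, 34, 44, 54 → 64 (+10 each step).
Riders: +1 each step; 20, 21, 22, 23 → 24.
Stops — differences are 1, 3, 5, … (increasing by 2 each time): 29, 30, 33, 38 → 45.
Combining the parts gives 64 trips, 24 riders, 45 stops.

64 trips, 24 riders, 45 stops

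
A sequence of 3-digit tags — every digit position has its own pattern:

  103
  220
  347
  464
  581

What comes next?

First digit — +1 each step, mod 10: 1, 2, 3, 4, 5 → 6.
Second digit: +2 each step, mod 10; 0, 2, 4, 6, 8 → 0.
Third digit: −3 each step, mod 10; 3, 0, 7, 4, 1 → 8.
Putting it together: 608.

608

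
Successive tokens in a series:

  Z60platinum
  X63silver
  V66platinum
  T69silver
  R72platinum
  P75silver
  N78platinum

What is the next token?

L81silver

Letter: letters move back 2 places in the alphabet; Z, X, V, T, R, P, N → L.
Second component: 60, 63, 66, 69, 72, 75, 78 → 81 (+3 each step).
Metal: alternates platinum ↔ silver; platinum, silver, platinum, silver, platinum, silver, platinum → silver.
Combining the parts gives L81silver.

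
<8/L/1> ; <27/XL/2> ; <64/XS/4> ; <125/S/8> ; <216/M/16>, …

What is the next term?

<343/L/32>

First entry: 8, 27, 64, 125, 216 → 343 (perfect cubes: 2³, 3³, 4³, …).
Size — runs through clothing sizes XS→XL: L, XL, XS, S, M → L.
Third entry goes 1, 2, 4, 8, 16 → 32 (×2 each step).
Combining the parts gives <343/L/32>.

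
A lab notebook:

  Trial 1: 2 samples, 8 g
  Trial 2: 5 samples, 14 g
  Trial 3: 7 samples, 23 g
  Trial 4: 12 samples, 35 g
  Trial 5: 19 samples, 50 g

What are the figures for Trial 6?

31 samples, 68 g

Samples: each term is the sum of the two before it; 2, 5, 7, 12, 19 → 31.
For the g, differences are 6, 9, 12, … (increasing by 3 each time): 8, 14, 23, 35, 50 → 68.
Combining the parts gives 31 samples, 68 g.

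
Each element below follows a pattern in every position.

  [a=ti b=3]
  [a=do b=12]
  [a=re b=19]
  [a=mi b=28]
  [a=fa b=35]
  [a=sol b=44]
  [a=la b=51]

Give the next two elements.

A: ti, do, re, mi, fa, sol, la → ti → do (runs through the solfège scale do→ti).
B — alternating steps +9, +7, +9, +7, …: 3, 12, 19, 28, 35, 44, 51 → 60 → 67.
So the next two elements are [a=ti b=60] and [a=do b=67].

[a=ti b=60], [a=do b=67]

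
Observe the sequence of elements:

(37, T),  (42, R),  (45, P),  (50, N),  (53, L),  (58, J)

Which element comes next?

For the first component, alternating steps +5, +3, +5, +3, …: 37, 42, 45, 50, 53, 58 → 61.
For the letter, letters move back 2 places in the alphabet: T, R, P, N, L, J → H.
So the next element is (61, H).

(61, H)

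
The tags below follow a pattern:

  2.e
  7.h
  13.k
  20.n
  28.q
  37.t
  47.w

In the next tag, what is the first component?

First component: differences are 5, 6, 7, … (increasing by 1 each time); 2, 7, 13, 20, 28, 37, 47 → 58.

58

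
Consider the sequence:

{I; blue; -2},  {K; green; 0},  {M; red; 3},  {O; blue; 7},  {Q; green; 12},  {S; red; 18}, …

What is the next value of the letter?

U

Letter: letters move forward 2 places in the alphabet; I, K, M, O, Q, S → U.
Colour: repeats blue → green → red, so blue, green, red, blue, green, red → blue.
For the third part, differences are 2, 3, 4, … (increasing by 1 each time): -2, 0, 3, 7, 12, 18 → 25.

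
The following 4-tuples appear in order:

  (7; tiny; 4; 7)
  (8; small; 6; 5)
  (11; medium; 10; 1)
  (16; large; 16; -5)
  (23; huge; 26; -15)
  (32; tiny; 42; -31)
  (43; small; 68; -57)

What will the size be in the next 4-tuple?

medium

Size: repeats tiny → small → medium → large → huge, so tiny, small, medium, large, huge, tiny, small → medium.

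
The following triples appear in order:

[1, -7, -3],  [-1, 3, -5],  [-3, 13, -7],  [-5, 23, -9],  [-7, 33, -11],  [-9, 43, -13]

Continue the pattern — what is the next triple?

[-11, 53, -15]

First entry: −2 each step, so 1, -1, -3, -5, -7, -9 → -11.
For the second entry, +10 each step: -7, 3, 13, 23, 33, 43 → 53.
Third entry: always 4 less than the first entry, so -3, -5, -7, -9, -11, -13 → -15.
So the next triple is [-11, 53, -15].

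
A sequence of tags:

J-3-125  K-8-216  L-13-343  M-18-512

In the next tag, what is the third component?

Letter goes J, K, L, M → N (letters move forward 1 place in the alphabet).
Second component — +5 each step: 3, 8, 13, 18 → 23.
Third component: perfect cubes: 5³, 6³, 7³, …; 125, 216, 343, 512 → 729.

729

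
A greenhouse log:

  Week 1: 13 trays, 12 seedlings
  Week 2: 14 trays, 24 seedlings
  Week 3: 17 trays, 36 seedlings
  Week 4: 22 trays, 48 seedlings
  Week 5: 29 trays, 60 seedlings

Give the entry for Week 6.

38 trays, 72 seedlings

Trays: differences are 1, 3, 5, … (increasing by 2 each time), so 13, 14, 17, 22, 29 → 38.
Seedlings: +12 each step; 12, 24, 36, 48, 60 → 72.
Putting it together: 38 trays, 72 seedlings.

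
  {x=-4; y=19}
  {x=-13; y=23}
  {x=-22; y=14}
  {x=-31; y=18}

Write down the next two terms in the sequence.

For the x, −9 each step: -4, -13, -22, -31 → -40 → -49.
Y goes 19, 23, 14, 18 → 9 → 13 (alternating steps +4, −9, +4, −9, …).
Putting the parts together: {x=-40; y=9} and then {x=-49; y=13}.

{x=-40; y=9}, {x=-49; y=13}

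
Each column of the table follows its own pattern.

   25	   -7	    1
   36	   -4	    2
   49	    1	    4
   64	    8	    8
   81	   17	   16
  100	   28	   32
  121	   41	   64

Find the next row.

144  56  128

First component goes 25, 36, 49, 64, 81, 100, 121 → 144 (perfect squares: 5², 6², 7², …).
Second component: differences are 3, 5, 7, … (increasing by 2 each time), so -7, -4, 1, 8, 17, 28, 41 → 56.
For the third component, ×2 each step: 1, 2, 4, 8, 16, 32, 64 → 128.
So the next row is 144  56  128.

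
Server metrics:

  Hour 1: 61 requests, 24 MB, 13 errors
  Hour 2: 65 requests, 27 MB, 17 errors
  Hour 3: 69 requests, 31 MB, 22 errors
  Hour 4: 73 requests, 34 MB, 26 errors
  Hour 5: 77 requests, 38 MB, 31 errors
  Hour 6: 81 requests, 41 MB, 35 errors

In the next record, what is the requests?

85

Requests goes 61, 65, 69, 73, 77, 81 → 85 (+4 each step).
MB: 24, 27, 31, 34, 38, 41 → 45 (alternating steps +3, +4, +3, +4, …).
Errors: 13, 17, 22, 26, 31, 35 → 40 (alternating steps +4, +5, +4, +5, …).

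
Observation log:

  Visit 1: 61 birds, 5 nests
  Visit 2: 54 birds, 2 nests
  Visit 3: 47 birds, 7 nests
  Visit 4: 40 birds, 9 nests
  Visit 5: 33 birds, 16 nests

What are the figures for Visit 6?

Birds: −7 each step, so 61, 54, 47, 40, 33 → 26.
Nests: 5, 2, 7, 9, 16 → 25 (each term is the sum of the two before it).
Putting it together: 26 birds, 25 nests.

26 birds, 25 nests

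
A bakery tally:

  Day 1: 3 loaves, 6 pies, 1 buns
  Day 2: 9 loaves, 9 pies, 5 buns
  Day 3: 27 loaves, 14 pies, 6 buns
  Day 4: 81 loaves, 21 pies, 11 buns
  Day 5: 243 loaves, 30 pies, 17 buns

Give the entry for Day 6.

Loaves: ×3 each step; 3, 9, 27, 81, 243 → 729.
Pies goes 6, 9, 14, 21, 30 → 41 (differences are 3, 5, 7, … (increasing by 2 each time)).
Buns: each term is the sum of the two before it, so 1, 5, 6, 11, 17 → 28.
Putting it together: 729 loaves, 41 pies, 28 buns.

729 loaves, 41 pies, 28 buns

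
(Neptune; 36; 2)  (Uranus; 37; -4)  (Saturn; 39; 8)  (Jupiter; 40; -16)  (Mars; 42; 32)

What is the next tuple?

(Earth; 43; -64)

Planet — runs backward through the planets Mercury→Neptune: Neptune, Uranus, Saturn, Jupiter, Mars → Earth.
Second value: 36, 37, 39, 40, 42 → 43 (alternating steps +1, +2, +1, +2, …).
Third value: ×(-2) each step; 2, -4, 8, -16, 32 → -64.
Putting it together: (Earth; 43; -64).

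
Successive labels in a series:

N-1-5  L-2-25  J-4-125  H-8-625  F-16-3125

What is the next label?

D-32-15625

Letter: N, L, J, H, F → D (letters move back 2 places in the alphabet).
Second component: ×2 each step, so 1, 2, 4, 8, 16 → 32.
Third component: ×5 each step; 5, 25, 125, 625, 3125 → 15625.
Combining the parts gives D-32-15625.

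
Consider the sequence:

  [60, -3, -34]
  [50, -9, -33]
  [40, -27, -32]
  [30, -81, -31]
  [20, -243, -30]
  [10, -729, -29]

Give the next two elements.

[0, -2187, -28], [-10, -6561, -27]

First value: 60, 50, 40, 30, 20, 10 → 0 → -10 (−10 each step).
Second value — ×3 each step: -3, -9, -27, -81, -243, -729 → -2187 → -6561.
For the third value, +1 each step: -34, -33, -32, -31, -30, -29 → -28 → -27.
So the next two elements are [0, -2187, -28] and [-10, -6561, -27].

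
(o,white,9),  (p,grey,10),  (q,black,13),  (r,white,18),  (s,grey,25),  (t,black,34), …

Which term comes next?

Letter goes o, p, q, r, s, t → u (letters move forward 1 place in the alphabet).
For the shade, repeats white → grey → black: white, grey, black, white, grey, black → white.
Third slot: differences are 1, 3, 5, … (increasing by 2 each time), so 9, 10, 13, 18, 25, 34 → 45.
Putting it together: (u,white,45).

(u,white,45)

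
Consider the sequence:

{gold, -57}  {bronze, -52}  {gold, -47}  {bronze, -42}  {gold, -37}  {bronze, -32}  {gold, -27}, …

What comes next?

{bronze, -22}

Rank goes gold, bronze, gold, bronze, gold, bronze, gold → bronze (alternates gold ↔ bronze).
Second component: +5 each step; -57, -52, -47, -42, -37, -32, -27 → -22.
Putting it together: {bronze, -22}.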